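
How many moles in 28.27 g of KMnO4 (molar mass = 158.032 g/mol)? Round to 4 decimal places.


n = mass / M
n = 28.27 / 158.032
n = 0.17888782 mol, rounded to 4 dp:

0.1789 mol


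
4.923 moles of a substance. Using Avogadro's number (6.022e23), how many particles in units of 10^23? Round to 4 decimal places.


N = n * NA, then divide by 1e23 for the requested units.
N / 1e23 = n * 6.022
N / 1e23 = 4.923 * 6.022
N / 1e23 = 29.646306, rounded to 4 dp:

29.6463


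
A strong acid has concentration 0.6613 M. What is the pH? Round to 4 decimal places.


A strong acid dissociates completely, so [H+] equals the given concentration.
pH = -log10([H+]) = -log10(0.6613)
pH = 0.17960148, rounded to 4 dp:

0.1796


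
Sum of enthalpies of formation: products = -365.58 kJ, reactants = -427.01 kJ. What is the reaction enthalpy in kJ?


dH_rxn = sum(dH_f products) - sum(dH_f reactants)
dH_rxn = -365.58 - (-427.01)
dH_rxn = 61.43 kJ:

61.43 kJ


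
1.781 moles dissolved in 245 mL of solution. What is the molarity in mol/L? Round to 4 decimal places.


Convert volume to liters: V_L = V_mL / 1000.
V_L = 245 / 1000 = 0.245 L
M = n / V_L = 1.781 / 0.245
M = 7.26938776 mol/L, rounded to 4 dp:

7.2694 mol/L


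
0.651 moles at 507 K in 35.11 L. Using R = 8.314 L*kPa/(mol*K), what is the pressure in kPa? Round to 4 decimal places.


PV = nRT, solve for P = nRT / V.
nRT = 0.651 * 8.314 * 507 = 2744.0939
P = 2744.0939 / 35.11
P = 78.15704643 kPa, rounded to 4 dp:

78.1570 kPa


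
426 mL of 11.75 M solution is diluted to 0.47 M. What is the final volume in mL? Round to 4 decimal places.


Dilution: M1*V1 = M2*V2, solve for V2.
V2 = M1*V1 / M2
V2 = 11.75 * 426 / 0.47
V2 = 5005.5 / 0.47
V2 = 10650.0 mL, rounded to 4 dp:

10650.0000 mL


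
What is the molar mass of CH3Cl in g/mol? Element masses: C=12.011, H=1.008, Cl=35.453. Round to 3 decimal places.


M = sum(count * atomic_mass) over atoms.
M = 1*12.011 + 3*1.008 + 1*35.453
M = 12.011 + 3.024 + 35.453
M = 50.488 g/mol, rounded to 3 dp:

50.488 g/mol


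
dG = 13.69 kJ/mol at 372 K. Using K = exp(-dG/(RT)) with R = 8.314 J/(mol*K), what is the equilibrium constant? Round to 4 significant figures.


dG is in kJ/mol; multiply by 1000 to match R in J/(mol*K).
RT = 8.314 * 372 = 3092.808 J/mol
exponent = -dG*1000 / (RT) = -(13.69*1000) / 3092.808 = -4.42639828
K = exp(-4.42639828)
K = 0.01195748, rounded to 4 significant figures:

0.01196


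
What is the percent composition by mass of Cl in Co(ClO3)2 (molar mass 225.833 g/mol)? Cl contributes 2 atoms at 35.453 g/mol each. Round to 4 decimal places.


pct = 100 * (n_elem * M_elem) / M_total
mass_contribution = 2 * 35.453 = 70.906 g/mol
pct = 100 * 70.906 / 225.833
pct = 31.39753712 %, rounded to 4 dp:

31.3975 %


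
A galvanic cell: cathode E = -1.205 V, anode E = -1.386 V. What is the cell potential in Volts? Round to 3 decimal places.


Standard cell potential: E_cell = E_cathode - E_anode.
E_cell = -1.205 - (-1.386)
E_cell = 0.181 V, rounded to 3 dp:

0.181 V


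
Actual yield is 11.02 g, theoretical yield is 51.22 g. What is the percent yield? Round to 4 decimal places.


% yield = 100 * actual / theoretical
% yield = 100 * 11.02 / 51.22
% yield = 21.51503319 %, rounded to 4 dp:

21.5150 %


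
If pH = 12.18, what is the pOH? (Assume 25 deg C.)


At 25 deg C, pH + pOH = 14.
pOH = 14 - pH = 14 - 12.18
pOH = 1.82:

1.82


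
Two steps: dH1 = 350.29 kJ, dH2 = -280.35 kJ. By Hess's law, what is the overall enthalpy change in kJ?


Hess's law: enthalpy is a state function, so add the step enthalpies.
dH_total = dH1 + dH2 = 350.29 + (-280.35)
dH_total = 69.94 kJ:

69.94 kJ


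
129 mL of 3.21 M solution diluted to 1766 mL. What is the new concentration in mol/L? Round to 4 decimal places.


Dilution: M1*V1 = M2*V2, solve for M2.
M2 = M1*V1 / V2
M2 = 3.21 * 129 / 1766
M2 = 414.09 / 1766
M2 = 0.23447905 mol/L, rounded to 4 dp:

0.2345 mol/L


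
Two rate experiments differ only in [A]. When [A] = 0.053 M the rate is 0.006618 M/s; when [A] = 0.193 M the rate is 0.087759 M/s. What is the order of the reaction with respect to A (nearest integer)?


Rate is proportional to [A]^n, so rate2/rate1 = ([A]2/[A]1)^n. Take logs to solve for n.
rate2/rate1 = 0.087759 / 0.006618 = 13.2607
[A]2/[A]1 = 0.193 / 0.053 = 3.6415
n = ln(13.2607) / ln(3.6415) = 2.0
Nearest integer order:

2


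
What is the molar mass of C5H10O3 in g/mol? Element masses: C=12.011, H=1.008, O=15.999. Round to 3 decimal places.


M = sum(count * atomic_mass) over atoms.
M = 5*12.011 + 10*1.008 + 3*15.999
M = 60.055 + 10.08 + 47.997
M = 118.132 g/mol, rounded to 3 dp:

118.132 g/mol


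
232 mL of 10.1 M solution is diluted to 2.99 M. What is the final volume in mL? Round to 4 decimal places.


Dilution: M1*V1 = M2*V2, solve for V2.
V2 = M1*V1 / M2
V2 = 10.1 * 232 / 2.99
V2 = 2343.2 / 2.99
V2 = 783.67892977 mL, rounded to 4 dp:

783.6789 mL


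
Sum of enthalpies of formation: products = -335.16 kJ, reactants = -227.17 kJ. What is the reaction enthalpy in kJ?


dH_rxn = sum(dH_f products) - sum(dH_f reactants)
dH_rxn = -335.16 - (-227.17)
dH_rxn = -107.99 kJ:

-107.99 kJ


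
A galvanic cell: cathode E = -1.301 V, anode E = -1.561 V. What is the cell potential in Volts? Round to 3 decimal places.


Standard cell potential: E_cell = E_cathode - E_anode.
E_cell = -1.301 - (-1.561)
E_cell = 0.26 V, rounded to 3 dp:

0.260 V


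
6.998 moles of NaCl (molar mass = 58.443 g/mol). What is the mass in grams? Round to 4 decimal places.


mass = n * M
mass = 6.998 * 58.443
mass = 408.984114 g, rounded to 4 dp:

408.9841 g


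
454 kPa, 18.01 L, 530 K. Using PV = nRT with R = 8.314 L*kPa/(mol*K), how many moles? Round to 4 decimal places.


PV = nRT, solve for n = PV / (RT).
PV = 454 * 18.01 = 8176.54
RT = 8.314 * 530 = 4406.42
n = 8176.54 / 4406.42
n = 1.85559706 mol, rounded to 4 dp:

1.8556 mol


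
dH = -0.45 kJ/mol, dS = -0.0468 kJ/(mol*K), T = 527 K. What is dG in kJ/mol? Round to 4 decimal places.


Gibbs: dG = dH - T*dS (consistent units, dS already in kJ/(mol*K)).
T*dS = 527 * -0.0468 = -24.6636
dG = -0.45 - (-24.6636)
dG = 24.2136 kJ/mol, rounded to 4 dp:

24.2136 kJ/mol


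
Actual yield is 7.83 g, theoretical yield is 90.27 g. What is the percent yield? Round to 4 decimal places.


% yield = 100 * actual / theoretical
% yield = 100 * 7.83 / 90.27
% yield = 8.67397807 %, rounded to 4 dp:

8.6740 %


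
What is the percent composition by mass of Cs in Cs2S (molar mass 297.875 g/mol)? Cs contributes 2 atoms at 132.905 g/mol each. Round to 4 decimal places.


pct = 100 * (n_elem * M_elem) / M_total
mass_contribution = 2 * 132.905 = 265.81 g/mol
pct = 100 * 265.81 / 297.875
pct = 89.23541754 %, rounded to 4 dp:

89.2354 %


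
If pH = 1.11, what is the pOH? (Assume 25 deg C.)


At 25 deg C, pH + pOH = 14.
pOH = 14 - pH = 14 - 1.11
pOH = 12.89:

12.89


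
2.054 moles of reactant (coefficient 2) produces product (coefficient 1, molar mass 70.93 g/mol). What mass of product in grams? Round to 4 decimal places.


Use the coefficient ratio to convert reactant moles to product moles, then multiply by the product's molar mass.
moles_P = moles_R * (coeff_P / coeff_R) = 2.054 * (1/2) = 1.027
mass_P = moles_P * M_P = 1.027 * 70.93
mass_P = 72.84511 g, rounded to 4 dp:

72.8451 g


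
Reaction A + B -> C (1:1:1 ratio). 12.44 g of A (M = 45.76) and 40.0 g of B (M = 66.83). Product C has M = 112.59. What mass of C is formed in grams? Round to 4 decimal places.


Find moles of each reactant; the smaller value is the limiting reagent in a 1:1:1 reaction, so moles_C equals moles of the limiter.
n_A = mass_A / M_A = 12.44 / 45.76 = 0.271853 mol
n_B = mass_B / M_B = 40.0 / 66.83 = 0.598534 mol
Limiting reagent: A (smaller), n_limiting = 0.271853 mol
mass_C = n_limiting * M_C = 0.271853 * 112.59
mass_C = 30.60792927 g, rounded to 4 dp:

30.6079 g


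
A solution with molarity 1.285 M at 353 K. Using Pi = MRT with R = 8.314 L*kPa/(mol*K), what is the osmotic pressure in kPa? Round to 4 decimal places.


Osmotic pressure (van't Hoff): Pi = M*R*T.
RT = 8.314 * 353 = 2934.842
Pi = 1.285 * 2934.842
Pi = 3771.27197 kPa, rounded to 4 dp:

3771.2720 kPa


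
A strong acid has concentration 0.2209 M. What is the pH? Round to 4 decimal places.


A strong acid dissociates completely, so [H+] equals the given concentration.
pH = -log10([H+]) = -log10(0.2209)
pH = 0.65580428, rounded to 4 dp:

0.6558


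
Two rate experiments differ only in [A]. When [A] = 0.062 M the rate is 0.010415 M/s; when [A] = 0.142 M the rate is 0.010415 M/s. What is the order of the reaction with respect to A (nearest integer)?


Rate is proportional to [A]^n, so rate2/rate1 = ([A]2/[A]1)^n. Take logs to solve for n.
rate2/rate1 = 0.010415 / 0.010415 = 1.0
[A]2/[A]1 = 0.142 / 0.062 = 2.2903
n = ln(1.0) / ln(2.2903) = 0.0
Nearest integer order:

0


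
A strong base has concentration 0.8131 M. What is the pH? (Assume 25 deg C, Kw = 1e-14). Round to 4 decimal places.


A strong base dissociates completely, so [OH-] equals the given concentration.
pOH = -log10([OH-]) = -log10(0.8131) = 0.089856
pH = 14 - pOH = 14 - 0.089856
pH = 13.910144, rounded to 4 dp:

13.9101


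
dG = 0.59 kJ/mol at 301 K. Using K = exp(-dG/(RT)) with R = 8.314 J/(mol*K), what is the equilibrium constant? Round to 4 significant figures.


dG is in kJ/mol; multiply by 1000 to match R in J/(mol*K).
RT = 8.314 * 301 = 2502.514 J/mol
exponent = -dG*1000 / (RT) = -(0.59*1000) / 2502.514 = -0.23576292
K = exp(-0.23576292)
K = 0.78996794, rounded to 4 significant figures:

0.7900


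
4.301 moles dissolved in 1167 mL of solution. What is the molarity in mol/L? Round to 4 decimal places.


Convert volume to liters: V_L = V_mL / 1000.
V_L = 1167 / 1000 = 1.167 L
M = n / V_L = 4.301 / 1.167
M = 3.68551842 mol/L, rounded to 4 dp:

3.6855 mol/L


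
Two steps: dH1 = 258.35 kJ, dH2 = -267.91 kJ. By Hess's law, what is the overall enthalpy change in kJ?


Hess's law: enthalpy is a state function, so add the step enthalpies.
dH_total = dH1 + dH2 = 258.35 + (-267.91)
dH_total = -9.56 kJ:

-9.56 kJ


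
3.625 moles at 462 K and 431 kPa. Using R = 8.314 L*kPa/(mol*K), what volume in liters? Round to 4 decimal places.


PV = nRT, solve for V = nRT / P.
nRT = 3.625 * 8.314 * 462 = 13923.8715
V = 13923.8715 / 431
V = 32.30596636 L, rounded to 4 dp:

32.3060 L


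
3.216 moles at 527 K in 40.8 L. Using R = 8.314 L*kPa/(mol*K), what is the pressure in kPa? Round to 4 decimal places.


PV = nRT, solve for P = nRT / V.
nRT = 3.216 * 8.314 * 527 = 14090.8332
P = 14090.8332 / 40.8
P = 345.36355882 kPa, rounded to 4 dp:

345.3636 kPa


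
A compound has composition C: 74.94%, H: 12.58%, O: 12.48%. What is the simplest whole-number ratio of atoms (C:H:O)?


Assume 100 g of compound, divide each mass% by atomic mass to get moles, then normalize by the smallest to get a raw atom ratio.
Moles per 100 g: C: 74.94/12.011 = 6.2393, H: 12.58/1.008 = 12.4802, O: 12.48/15.999 = 0.78
Raw ratio (divide by min = 0.78): C: 7.999, H: 15.999, O: 1.0
Multiply by 1 to clear fractions: C: 7.999 ~= 8, H: 15.999 ~= 16, O: 1.0 ~= 1
Reduce by GCD to get the simplest whole-number ratio:

8:16:1


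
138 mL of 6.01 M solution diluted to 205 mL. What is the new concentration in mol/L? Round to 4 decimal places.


Dilution: M1*V1 = M2*V2, solve for M2.
M2 = M1*V1 / V2
M2 = 6.01 * 138 / 205
M2 = 829.38 / 205
M2 = 4.0457561 mol/L, rounded to 4 dp:

4.0458 mol/L


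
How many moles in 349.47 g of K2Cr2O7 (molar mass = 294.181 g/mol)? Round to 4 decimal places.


n = mass / M
n = 349.47 / 294.181
n = 1.18794212 mol, rounded to 4 dp:

1.1879 mol


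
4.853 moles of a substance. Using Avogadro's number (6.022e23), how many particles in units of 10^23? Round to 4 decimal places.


N = n * NA, then divide by 1e23 for the requested units.
N / 1e23 = n * 6.022
N / 1e23 = 4.853 * 6.022
N / 1e23 = 29.224766, rounded to 4 dp:

29.2248


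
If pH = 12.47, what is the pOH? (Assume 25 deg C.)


At 25 deg C, pH + pOH = 14.
pOH = 14 - pH = 14 - 12.47
pOH = 1.53:

1.53


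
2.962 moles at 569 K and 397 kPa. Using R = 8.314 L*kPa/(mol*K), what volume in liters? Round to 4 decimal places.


PV = nRT, solve for V = nRT / P.
nRT = 2.962 * 8.314 * 569 = 14012.2327
V = 14012.2327 / 397
V = 35.29529647 L, rounded to 4 dp:

35.2953 L


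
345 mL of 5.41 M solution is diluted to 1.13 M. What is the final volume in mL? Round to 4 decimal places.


Dilution: M1*V1 = M2*V2, solve for V2.
V2 = M1*V1 / M2
V2 = 5.41 * 345 / 1.13
V2 = 1866.45 / 1.13
V2 = 1651.72566372 mL, rounded to 4 dp:

1651.7257 mL


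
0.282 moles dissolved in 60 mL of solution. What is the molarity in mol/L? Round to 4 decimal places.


Convert volume to liters: V_L = V_mL / 1000.
V_L = 60 / 1000 = 0.06 L
M = n / V_L = 0.282 / 0.06
M = 4.7 mol/L, rounded to 4 dp:

4.7000 mol/L


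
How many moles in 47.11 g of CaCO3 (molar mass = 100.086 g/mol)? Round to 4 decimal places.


n = mass / M
n = 47.11 / 100.086
n = 0.4706952 mol, rounded to 4 dp:

0.4707 mol


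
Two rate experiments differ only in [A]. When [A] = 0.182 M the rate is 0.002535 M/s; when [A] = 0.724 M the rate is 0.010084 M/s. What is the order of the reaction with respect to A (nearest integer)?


Rate is proportional to [A]^n, so rate2/rate1 = ([A]2/[A]1)^n. Take logs to solve for n.
rate2/rate1 = 0.010084 / 0.002535 = 3.9779
[A]2/[A]1 = 0.724 / 0.182 = 3.978
n = ln(3.9779) / ln(3.978) = 1.0
Nearest integer order:

1


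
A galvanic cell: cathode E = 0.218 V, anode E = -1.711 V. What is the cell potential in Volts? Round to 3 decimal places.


Standard cell potential: E_cell = E_cathode - E_anode.
E_cell = 0.218 - (-1.711)
E_cell = 1.929 V, rounded to 3 dp:

1.929 V


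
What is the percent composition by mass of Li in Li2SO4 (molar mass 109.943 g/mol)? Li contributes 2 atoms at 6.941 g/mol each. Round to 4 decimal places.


pct = 100 * (n_elem * M_elem) / M_total
mass_contribution = 2 * 6.941 = 13.882 g/mol
pct = 100 * 13.882 / 109.943
pct = 12.62654284 %, rounded to 4 dp:

12.6265 %


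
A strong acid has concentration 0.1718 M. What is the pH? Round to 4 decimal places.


A strong acid dissociates completely, so [H+] equals the given concentration.
pH = -log10([H+]) = -log10(0.1718)
pH = 0.76497684, rounded to 4 dp:

0.7650


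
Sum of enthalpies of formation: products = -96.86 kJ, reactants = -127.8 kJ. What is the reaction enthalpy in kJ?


dH_rxn = sum(dH_f products) - sum(dH_f reactants)
dH_rxn = -96.86 - (-127.8)
dH_rxn = 30.94 kJ:

30.94 kJ


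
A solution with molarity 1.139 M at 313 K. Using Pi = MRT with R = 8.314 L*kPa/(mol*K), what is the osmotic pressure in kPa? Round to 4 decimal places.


Osmotic pressure (van't Hoff): Pi = M*R*T.
RT = 8.314 * 313 = 2602.282
Pi = 1.139 * 2602.282
Pi = 2963.999198 kPa, rounded to 4 dp:

2963.9992 kPa


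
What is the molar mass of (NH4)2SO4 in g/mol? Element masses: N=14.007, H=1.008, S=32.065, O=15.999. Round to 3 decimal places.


M = sum(count * atomic_mass) over atoms.
M = 2*14.007 + 8*1.008 + 1*32.065 + 4*15.999
M = 28.014 + 8.064 + 32.065 + 63.996
M = 132.139 g/mol, rounded to 3 dp:

132.139 g/mol


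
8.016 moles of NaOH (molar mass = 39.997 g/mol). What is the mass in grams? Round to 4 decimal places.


mass = n * M
mass = 8.016 * 39.997
mass = 320.615952 g, rounded to 4 dp:

320.6160 g


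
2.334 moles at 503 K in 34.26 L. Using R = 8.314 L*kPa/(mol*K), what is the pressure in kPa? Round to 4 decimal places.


PV = nRT, solve for P = nRT / V.
nRT = 2.334 * 8.314 * 503 = 9760.6526
P = 9760.6526 / 34.26
P = 284.89937536 kPa, rounded to 4 dp:

284.8994 kPa


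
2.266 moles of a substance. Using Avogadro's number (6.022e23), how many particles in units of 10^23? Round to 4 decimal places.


N = n * NA, then divide by 1e23 for the requested units.
N / 1e23 = n * 6.022
N / 1e23 = 2.266 * 6.022
N / 1e23 = 13.645852, rounded to 4 dp:

13.6459


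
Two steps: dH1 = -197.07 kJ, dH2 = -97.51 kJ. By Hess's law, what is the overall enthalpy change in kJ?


Hess's law: enthalpy is a state function, so add the step enthalpies.
dH_total = dH1 + dH2 = -197.07 + (-97.51)
dH_total = -294.58 kJ:

-294.58 kJ


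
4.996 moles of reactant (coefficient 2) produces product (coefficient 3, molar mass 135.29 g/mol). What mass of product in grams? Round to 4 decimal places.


Use the coefficient ratio to convert reactant moles to product moles, then multiply by the product's molar mass.
moles_P = moles_R * (coeff_P / coeff_R) = 4.996 * (3/2) = 7.494
mass_P = moles_P * M_P = 7.494 * 135.29
mass_P = 1013.86326 g, rounded to 4 dp:

1013.8633 g


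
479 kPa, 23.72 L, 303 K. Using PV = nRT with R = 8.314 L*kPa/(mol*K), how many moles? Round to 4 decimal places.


PV = nRT, solve for n = PV / (RT).
PV = 479 * 23.72 = 11361.88
RT = 8.314 * 303 = 2519.142
n = 11361.88 / 2519.142
n = 4.51021816 mol, rounded to 4 dp:

4.5102 mol


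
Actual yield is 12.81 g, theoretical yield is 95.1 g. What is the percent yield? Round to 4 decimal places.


% yield = 100 * actual / theoretical
% yield = 100 * 12.81 / 95.1
% yield = 13.47003155 %, rounded to 4 dp:

13.4700 %


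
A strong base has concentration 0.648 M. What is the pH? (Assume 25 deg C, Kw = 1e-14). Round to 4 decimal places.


A strong base dissociates completely, so [OH-] equals the given concentration.
pOH = -log10([OH-]) = -log10(0.648) = 0.188425
pH = 14 - pOH = 14 - 0.188425
pH = 13.811575, rounded to 4 dp:

13.8116


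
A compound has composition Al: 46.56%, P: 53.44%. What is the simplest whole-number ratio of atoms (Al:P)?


Assume 100 g of compound, divide each mass% by atomic mass to get moles, then normalize by the smallest to get a raw atom ratio.
Moles per 100 g: Al: 46.56/26.982 = 1.7256, P: 53.44/30.974 = 1.7253
Raw ratio (divide by min = 1.7253): Al: 1.0, P: 1.0
Multiply by 1 to clear fractions: Al: 1.0 ~= 1, P: 1.0 ~= 1
Reduce by GCD to get the simplest whole-number ratio:

1:1


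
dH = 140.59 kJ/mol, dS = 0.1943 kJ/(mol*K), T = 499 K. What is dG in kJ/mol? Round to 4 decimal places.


Gibbs: dG = dH - T*dS (consistent units, dS already in kJ/(mol*K)).
T*dS = 499 * 0.1943 = 96.9557
dG = 140.59 - (96.9557)
dG = 43.6343 kJ/mol, rounded to 4 dp:

43.6343 kJ/mol


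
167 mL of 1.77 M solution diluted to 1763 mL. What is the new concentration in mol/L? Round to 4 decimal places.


Dilution: M1*V1 = M2*V2, solve for M2.
M2 = M1*V1 / V2
M2 = 1.77 * 167 / 1763
M2 = 295.59 / 1763
M2 = 0.16766307 mol/L, rounded to 4 dp:

0.1677 mol/L


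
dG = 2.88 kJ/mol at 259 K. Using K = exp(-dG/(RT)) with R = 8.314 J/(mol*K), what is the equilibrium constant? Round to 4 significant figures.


dG is in kJ/mol; multiply by 1000 to match R in J/(mol*K).
RT = 8.314 * 259 = 2153.326 J/mol
exponent = -dG*1000 / (RT) = -(2.88*1000) / 2153.326 = -1.33746586
K = exp(-1.33746586)
K = 0.26251006, rounded to 4 significant figures:

0.2625


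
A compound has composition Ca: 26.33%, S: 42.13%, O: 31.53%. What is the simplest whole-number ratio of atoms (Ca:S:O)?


Assume 100 g of compound, divide each mass% by atomic mass to get moles, then normalize by the smallest to get a raw atom ratio.
Moles per 100 g: Ca: 26.33/40.078 = 0.657, S: 42.13/32.065 = 1.3139, O: 31.53/15.999 = 1.9707
Raw ratio (divide by min = 0.657): Ca: 1.0, S: 2.0, O: 3.0
Multiply by 1 to clear fractions: Ca: 1.0 ~= 1, S: 2.0 ~= 2, O: 3.0 ~= 3
Reduce by GCD to get the simplest whole-number ratio:

1:2:3


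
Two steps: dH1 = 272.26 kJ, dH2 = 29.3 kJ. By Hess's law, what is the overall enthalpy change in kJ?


Hess's law: enthalpy is a state function, so add the step enthalpies.
dH_total = dH1 + dH2 = 272.26 + (29.3)
dH_total = 301.56 kJ:

301.56 kJ


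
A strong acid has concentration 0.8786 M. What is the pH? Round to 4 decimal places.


A strong acid dissociates completely, so [H+] equals the given concentration.
pH = -log10([H+]) = -log10(0.8786)
pH = 0.0562088, rounded to 4 dp:

0.0562


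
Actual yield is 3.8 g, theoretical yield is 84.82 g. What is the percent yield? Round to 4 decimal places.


% yield = 100 * actual / theoretical
% yield = 100 * 3.8 / 84.82
% yield = 4.48007545 %, rounded to 4 dp:

4.4801 %


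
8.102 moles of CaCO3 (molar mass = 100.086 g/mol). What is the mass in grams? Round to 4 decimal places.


mass = n * M
mass = 8.102 * 100.086
mass = 810.896772 g, rounded to 4 dp:

810.8968 g


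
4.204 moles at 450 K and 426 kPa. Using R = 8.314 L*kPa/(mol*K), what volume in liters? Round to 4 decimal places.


PV = nRT, solve for V = nRT / P.
nRT = 4.204 * 8.314 * 450 = 15728.4252
V = 15728.4252 / 426
V = 36.92118592 L, rounded to 4 dp:

36.9212 L


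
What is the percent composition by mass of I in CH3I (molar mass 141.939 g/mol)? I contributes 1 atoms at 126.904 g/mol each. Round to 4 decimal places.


pct = 100 * (n_elem * M_elem) / M_total
mass_contribution = 1 * 126.904 = 126.904 g/mol
pct = 100 * 126.904 / 141.939
pct = 89.4074215 %, rounded to 4 dp:

89.4074 %


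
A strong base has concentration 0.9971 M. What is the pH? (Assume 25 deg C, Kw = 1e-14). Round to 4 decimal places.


A strong base dissociates completely, so [OH-] equals the given concentration.
pOH = -log10([OH-]) = -log10(0.9971) = 0.001261
pH = 14 - pOH = 14 - 0.001261
pH = 13.998739, rounded to 4 dp:

13.9987


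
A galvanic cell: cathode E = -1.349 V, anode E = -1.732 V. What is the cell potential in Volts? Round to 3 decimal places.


Standard cell potential: E_cell = E_cathode - E_anode.
E_cell = -1.349 - (-1.732)
E_cell = 0.383 V, rounded to 3 dp:

0.383 V


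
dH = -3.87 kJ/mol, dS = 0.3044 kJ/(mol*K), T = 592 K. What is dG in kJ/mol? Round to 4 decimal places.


Gibbs: dG = dH - T*dS (consistent units, dS already in kJ/(mol*K)).
T*dS = 592 * 0.3044 = 180.2048
dG = -3.87 - (180.2048)
dG = -184.0748 kJ/mol, rounded to 4 dp:

-184.0748 kJ/mol


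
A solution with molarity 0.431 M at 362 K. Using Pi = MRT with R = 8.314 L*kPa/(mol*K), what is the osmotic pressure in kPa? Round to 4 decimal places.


Osmotic pressure (van't Hoff): Pi = M*R*T.
RT = 8.314 * 362 = 3009.668
Pi = 0.431 * 3009.668
Pi = 1297.166908 kPa, rounded to 4 dp:

1297.1669 kPa


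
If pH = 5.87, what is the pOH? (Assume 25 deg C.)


At 25 deg C, pH + pOH = 14.
pOH = 14 - pH = 14 - 5.87
pOH = 8.13:

8.13


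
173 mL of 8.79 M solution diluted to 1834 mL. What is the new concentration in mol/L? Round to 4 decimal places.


Dilution: M1*V1 = M2*V2, solve for M2.
M2 = M1*V1 / V2
M2 = 8.79 * 173 / 1834
M2 = 1520.67 / 1834
M2 = 0.82915485 mol/L, rounded to 4 dp:

0.8292 mol/L


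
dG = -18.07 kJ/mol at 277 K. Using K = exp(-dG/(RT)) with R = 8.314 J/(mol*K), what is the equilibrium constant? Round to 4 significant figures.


dG is in kJ/mol; multiply by 1000 to match R in J/(mol*K).
RT = 8.314 * 277 = 2302.978 J/mol
exponent = -dG*1000 / (RT) = -(-18.07*1000) / 2302.978 = 7.84636241
K = exp(7.84636241)
K = 2556.4182, rounded to 4 significant figures:

2556


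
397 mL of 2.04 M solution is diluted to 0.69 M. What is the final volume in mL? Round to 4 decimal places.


Dilution: M1*V1 = M2*V2, solve for V2.
V2 = M1*V1 / M2
V2 = 2.04 * 397 / 0.69
V2 = 809.88 / 0.69
V2 = 1173.73913043 mL, rounded to 4 dp:

1173.7391 mL


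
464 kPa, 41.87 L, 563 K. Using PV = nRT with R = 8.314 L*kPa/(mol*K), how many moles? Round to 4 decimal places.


PV = nRT, solve for n = PV / (RT).
PV = 464 * 41.87 = 19427.68
RT = 8.314 * 563 = 4680.782
n = 19427.68 / 4680.782
n = 4.15052015 mol, rounded to 4 dp:

4.1505 mol


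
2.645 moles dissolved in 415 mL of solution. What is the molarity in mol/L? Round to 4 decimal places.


Convert volume to liters: V_L = V_mL / 1000.
V_L = 415 / 1000 = 0.415 L
M = n / V_L = 2.645 / 0.415
M = 6.37349398 mol/L, rounded to 4 dp:

6.3735 mol/L


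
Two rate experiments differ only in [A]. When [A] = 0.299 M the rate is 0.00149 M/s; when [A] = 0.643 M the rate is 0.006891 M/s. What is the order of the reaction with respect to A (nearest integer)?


Rate is proportional to [A]^n, so rate2/rate1 = ([A]2/[A]1)^n. Take logs to solve for n.
rate2/rate1 = 0.006891 / 0.00149 = 4.6248
[A]2/[A]1 = 0.643 / 0.299 = 2.1505
n = ln(4.6248) / ln(2.1505) = 2.0
Nearest integer order:

2


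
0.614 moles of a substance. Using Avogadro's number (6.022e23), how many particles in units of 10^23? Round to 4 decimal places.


N = n * NA, then divide by 1e23 for the requested units.
N / 1e23 = n * 6.022
N / 1e23 = 0.614 * 6.022
N / 1e23 = 3.697508, rounded to 4 dp:

3.6975


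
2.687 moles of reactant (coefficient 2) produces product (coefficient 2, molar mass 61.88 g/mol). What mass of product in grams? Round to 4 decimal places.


Use the coefficient ratio to convert reactant moles to product moles, then multiply by the product's molar mass.
moles_P = moles_R * (coeff_P / coeff_R) = 2.687 * (2/2) = 2.687
mass_P = moles_P * M_P = 2.687 * 61.88
mass_P = 166.27156 g, rounded to 4 dp:

166.2716 g


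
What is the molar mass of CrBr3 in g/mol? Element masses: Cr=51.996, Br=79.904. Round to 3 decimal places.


M = sum(count * atomic_mass) over atoms.
M = 1*51.996 + 3*79.904
M = 51.996 + 239.712
M = 291.708 g/mol, rounded to 3 dp:

291.708 g/mol


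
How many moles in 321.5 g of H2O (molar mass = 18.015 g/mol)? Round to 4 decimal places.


n = mass / M
n = 321.5 / 18.015
n = 17.84623925 mol, rounded to 4 dp:

17.8462 mol


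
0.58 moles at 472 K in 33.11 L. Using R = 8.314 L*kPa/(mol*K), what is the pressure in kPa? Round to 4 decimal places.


PV = nRT, solve for P = nRT / V.
nRT = 0.58 * 8.314 * 472 = 2276.0406
P = 2276.0406 / 33.11
P = 68.74178798 kPa, rounded to 4 dp:

68.7418 kPa


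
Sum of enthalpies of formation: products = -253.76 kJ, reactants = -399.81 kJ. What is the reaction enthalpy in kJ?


dH_rxn = sum(dH_f products) - sum(dH_f reactants)
dH_rxn = -253.76 - (-399.81)
dH_rxn = 146.05 kJ:

146.05 kJ


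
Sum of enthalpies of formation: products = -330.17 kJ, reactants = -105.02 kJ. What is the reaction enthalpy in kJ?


dH_rxn = sum(dH_f products) - sum(dH_f reactants)
dH_rxn = -330.17 - (-105.02)
dH_rxn = -225.15 kJ:

-225.15 kJ


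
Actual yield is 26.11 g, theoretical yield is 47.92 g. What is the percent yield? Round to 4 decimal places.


% yield = 100 * actual / theoretical
% yield = 100 * 26.11 / 47.92
% yield = 54.48664441 %, rounded to 4 dp:

54.4866 %


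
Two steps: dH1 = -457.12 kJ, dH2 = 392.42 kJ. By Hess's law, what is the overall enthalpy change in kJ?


Hess's law: enthalpy is a state function, so add the step enthalpies.
dH_total = dH1 + dH2 = -457.12 + (392.42)
dH_total = -64.7 kJ:

-64.70 kJ


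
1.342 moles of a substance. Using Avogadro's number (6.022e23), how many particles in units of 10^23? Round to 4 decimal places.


N = n * NA, then divide by 1e23 for the requested units.
N / 1e23 = n * 6.022
N / 1e23 = 1.342 * 6.022
N / 1e23 = 8.081524, rounded to 4 dp:

8.0815


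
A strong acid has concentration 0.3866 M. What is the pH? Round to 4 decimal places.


A strong acid dissociates completely, so [H+] equals the given concentration.
pH = -log10([H+]) = -log10(0.3866)
pH = 0.41273815, rounded to 4 dp:

0.4127


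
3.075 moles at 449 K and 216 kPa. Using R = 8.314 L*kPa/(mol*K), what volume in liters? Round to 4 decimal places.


PV = nRT, solve for V = nRT / P.
nRT = 3.075 * 8.314 * 449 = 11478.932
V = 11478.932 / 216
V = 53.1432037 L, rounded to 4 dp:

53.1432 L


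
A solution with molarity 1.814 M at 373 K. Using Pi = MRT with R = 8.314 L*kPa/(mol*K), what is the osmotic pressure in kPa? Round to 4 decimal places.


Osmotic pressure (van't Hoff): Pi = M*R*T.
RT = 8.314 * 373 = 3101.122
Pi = 1.814 * 3101.122
Pi = 5625.435308 kPa, rounded to 4 dp:

5625.4353 kPa


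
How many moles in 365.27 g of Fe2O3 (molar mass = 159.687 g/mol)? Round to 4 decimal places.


n = mass / M
n = 365.27 / 159.687
n = 2.28741225 mol, rounded to 4 dp:

2.2874 mol


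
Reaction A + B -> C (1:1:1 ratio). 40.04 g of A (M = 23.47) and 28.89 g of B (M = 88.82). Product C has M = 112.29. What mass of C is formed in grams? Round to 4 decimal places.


Find moles of each reactant; the smaller value is the limiting reagent in a 1:1:1 reaction, so moles_C equals moles of the limiter.
n_A = mass_A / M_A = 40.04 / 23.47 = 1.706008 mol
n_B = mass_B / M_B = 28.89 / 88.82 = 0.325265 mol
Limiting reagent: B (smaller), n_limiting = 0.325265 mol
mass_C = n_limiting * M_C = 0.325265 * 112.29
mass_C = 36.52400685 g, rounded to 4 dp:

36.5240 g


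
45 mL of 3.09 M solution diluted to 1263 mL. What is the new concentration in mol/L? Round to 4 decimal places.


Dilution: M1*V1 = M2*V2, solve for M2.
M2 = M1*V1 / V2
M2 = 3.09 * 45 / 1263
M2 = 139.05 / 1263
M2 = 0.11009501 mol/L, rounded to 4 dp:

0.1101 mol/L


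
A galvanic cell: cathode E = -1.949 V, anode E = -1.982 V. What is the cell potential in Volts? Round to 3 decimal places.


Standard cell potential: E_cell = E_cathode - E_anode.
E_cell = -1.949 - (-1.982)
E_cell = 0.033 V, rounded to 3 dp:

0.033 V


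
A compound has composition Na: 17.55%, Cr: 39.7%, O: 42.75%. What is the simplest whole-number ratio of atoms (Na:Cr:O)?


Assume 100 g of compound, divide each mass% by atomic mass to get moles, then normalize by the smallest to get a raw atom ratio.
Moles per 100 g: Na: 17.55/22.99 = 0.7634, Cr: 39.7/51.996 = 0.7635, O: 42.75/15.999 = 2.672
Raw ratio (divide by min = 0.7634): Na: 1.0, Cr: 1.0, O: 3.5
Multiply by 2 to clear fractions: Na: 2.0 ~= 2, Cr: 2.0 ~= 2, O: 7.001 ~= 7
Reduce by GCD to get the simplest whole-number ratio:

2:2:7


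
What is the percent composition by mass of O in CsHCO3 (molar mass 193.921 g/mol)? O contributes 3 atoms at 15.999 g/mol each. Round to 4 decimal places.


pct = 100 * (n_elem * M_elem) / M_total
mass_contribution = 3 * 15.999 = 47.997 g/mol
pct = 100 * 47.997 / 193.921
pct = 24.75080058 %, rounded to 4 dp:

24.7508 %


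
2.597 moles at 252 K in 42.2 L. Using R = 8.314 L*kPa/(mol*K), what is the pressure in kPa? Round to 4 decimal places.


PV = nRT, solve for P = nRT / V.
nRT = 2.597 * 8.314 * 252 = 5441.0474
P = 5441.0474 / 42.2
P = 128.93477251 kPa, rounded to 4 dp:

128.9348 kPa


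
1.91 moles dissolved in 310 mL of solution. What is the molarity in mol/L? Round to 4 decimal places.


Convert volume to liters: V_L = V_mL / 1000.
V_L = 310 / 1000 = 0.31 L
M = n / V_L = 1.91 / 0.31
M = 6.16129032 mol/L, rounded to 4 dp:

6.1613 mol/L


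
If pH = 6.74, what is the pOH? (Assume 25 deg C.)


At 25 deg C, pH + pOH = 14.
pOH = 14 - pH = 14 - 6.74
pOH = 7.26:

7.26


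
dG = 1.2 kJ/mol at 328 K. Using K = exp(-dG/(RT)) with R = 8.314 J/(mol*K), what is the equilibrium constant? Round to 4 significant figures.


dG is in kJ/mol; multiply by 1000 to match R in J/(mol*K).
RT = 8.314 * 328 = 2726.992 J/mol
exponent = -dG*1000 / (RT) = -(1.2*1000) / 2726.992 = -0.4400453
K = exp(-0.4400453)
K = 0.64400725, rounded to 4 significant figures:

0.6440


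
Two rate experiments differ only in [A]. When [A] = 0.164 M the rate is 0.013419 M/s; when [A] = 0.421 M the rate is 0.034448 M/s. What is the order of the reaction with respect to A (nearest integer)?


Rate is proportional to [A]^n, so rate2/rate1 = ([A]2/[A]1)^n. Take logs to solve for n.
rate2/rate1 = 0.034448 / 0.013419 = 2.5671
[A]2/[A]1 = 0.421 / 0.164 = 2.5671
n = ln(2.5671) / ln(2.5671) = 1.0
Nearest integer order:

1


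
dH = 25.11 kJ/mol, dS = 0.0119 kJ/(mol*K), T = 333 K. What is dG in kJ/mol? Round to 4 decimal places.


Gibbs: dG = dH - T*dS (consistent units, dS already in kJ/(mol*K)).
T*dS = 333 * 0.0119 = 3.9627
dG = 25.11 - (3.9627)
dG = 21.1473 kJ/mol, rounded to 4 dp:

21.1473 kJ/mol


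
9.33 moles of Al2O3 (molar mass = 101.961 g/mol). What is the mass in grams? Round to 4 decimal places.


mass = n * M
mass = 9.33 * 101.961
mass = 951.29613 g, rounded to 4 dp:

951.2961 g


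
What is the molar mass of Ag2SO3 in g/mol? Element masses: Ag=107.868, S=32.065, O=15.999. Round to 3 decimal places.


M = sum(count * atomic_mass) over atoms.
M = 2*107.868 + 1*32.065 + 3*15.999
M = 215.736 + 32.065 + 47.997
M = 295.798 g/mol, rounded to 3 dp:

295.798 g/mol


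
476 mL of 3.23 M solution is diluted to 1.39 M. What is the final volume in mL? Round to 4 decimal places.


Dilution: M1*V1 = M2*V2, solve for V2.
V2 = M1*V1 / M2
V2 = 3.23 * 476 / 1.39
V2 = 1537.48 / 1.39
V2 = 1106.10071942 mL, rounded to 4 dp:

1106.1007 mL


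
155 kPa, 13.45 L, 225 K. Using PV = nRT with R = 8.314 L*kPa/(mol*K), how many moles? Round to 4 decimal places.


PV = nRT, solve for n = PV / (RT).
PV = 155 * 13.45 = 2084.75
RT = 8.314 * 225 = 1870.65
n = 2084.75 / 1870.65
n = 1.1144522 mol, rounded to 4 dp:

1.1145 mol


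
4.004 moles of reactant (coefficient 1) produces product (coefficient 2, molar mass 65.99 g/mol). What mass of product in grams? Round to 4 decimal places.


Use the coefficient ratio to convert reactant moles to product moles, then multiply by the product's molar mass.
moles_P = moles_R * (coeff_P / coeff_R) = 4.004 * (2/1) = 8.008
mass_P = moles_P * M_P = 8.008 * 65.99
mass_P = 528.44792 g, rounded to 4 dp:

528.4479 g


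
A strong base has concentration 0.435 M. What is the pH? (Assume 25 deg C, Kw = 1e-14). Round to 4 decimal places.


A strong base dissociates completely, so [OH-] equals the given concentration.
pOH = -log10([OH-]) = -log10(0.435) = 0.361511
pH = 14 - pOH = 14 - 0.361511
pH = 13.638489, rounded to 4 dp:

13.6385


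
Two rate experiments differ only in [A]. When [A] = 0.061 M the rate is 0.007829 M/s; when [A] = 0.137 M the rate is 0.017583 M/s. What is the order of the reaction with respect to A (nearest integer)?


Rate is proportional to [A]^n, so rate2/rate1 = ([A]2/[A]1)^n. Take logs to solve for n.
rate2/rate1 = 0.017583 / 0.007829 = 2.2459
[A]2/[A]1 = 0.137 / 0.061 = 2.2459
n = ln(2.2459) / ln(2.2459) = 1.0
Nearest integer order:

1


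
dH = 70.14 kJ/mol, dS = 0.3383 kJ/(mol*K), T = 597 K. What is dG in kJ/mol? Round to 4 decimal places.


Gibbs: dG = dH - T*dS (consistent units, dS already in kJ/(mol*K)).
T*dS = 597 * 0.3383 = 201.9651
dG = 70.14 - (201.9651)
dG = -131.8251 kJ/mol, rounded to 4 dp:

-131.8251 kJ/mol


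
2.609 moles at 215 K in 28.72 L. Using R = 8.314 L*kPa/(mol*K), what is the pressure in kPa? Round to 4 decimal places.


PV = nRT, solve for P = nRT / V.
nRT = 2.609 * 8.314 * 215 = 4663.6136
P = 4663.6136 / 28.72
P = 162.38208914 kPa, rounded to 4 dp:

162.3821 kPa


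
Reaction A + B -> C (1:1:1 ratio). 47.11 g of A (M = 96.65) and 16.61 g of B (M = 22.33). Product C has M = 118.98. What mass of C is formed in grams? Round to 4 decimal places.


Find moles of each reactant; the smaller value is the limiting reagent in a 1:1:1 reaction, so moles_C equals moles of the limiter.
n_A = mass_A / M_A = 47.11 / 96.65 = 0.487429 mol
n_B = mass_B / M_B = 16.61 / 22.33 = 0.743842 mol
Limiting reagent: A (smaller), n_limiting = 0.487429 mol
mass_C = n_limiting * M_C = 0.487429 * 118.98
mass_C = 57.99430242 g, rounded to 4 dp:

57.9943 g


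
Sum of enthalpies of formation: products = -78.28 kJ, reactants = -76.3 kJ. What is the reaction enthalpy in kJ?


dH_rxn = sum(dH_f products) - sum(dH_f reactants)
dH_rxn = -78.28 - (-76.3)
dH_rxn = -1.98 kJ:

-1.98 kJ


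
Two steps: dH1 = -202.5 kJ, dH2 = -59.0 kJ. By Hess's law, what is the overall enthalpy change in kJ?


Hess's law: enthalpy is a state function, so add the step enthalpies.
dH_total = dH1 + dH2 = -202.5 + (-59.0)
dH_total = -261.5 kJ:

-261.50 kJ


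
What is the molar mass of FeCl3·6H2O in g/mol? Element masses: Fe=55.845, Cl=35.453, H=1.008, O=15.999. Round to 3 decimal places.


M = sum(count * atomic_mass) over atoms.
M = 1*55.845 + 3*35.453 + 12*1.008 + 6*15.999
M = 55.845 + 106.359 + 12.096 + 95.994
M = 270.294 g/mol, rounded to 3 dp:

270.294 g/mol


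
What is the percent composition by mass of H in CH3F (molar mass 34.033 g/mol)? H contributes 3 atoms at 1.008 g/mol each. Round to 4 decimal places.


pct = 100 * (n_elem * M_elem) / M_total
mass_contribution = 3 * 1.008 = 3.024 g/mol
pct = 100 * 3.024 / 34.033
pct = 8.88549349 %, rounded to 4 dp:

8.8855 %


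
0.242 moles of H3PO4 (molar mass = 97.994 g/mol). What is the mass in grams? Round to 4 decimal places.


mass = n * M
mass = 0.242 * 97.994
mass = 23.714548 g, rounded to 4 dp:

23.7145 g


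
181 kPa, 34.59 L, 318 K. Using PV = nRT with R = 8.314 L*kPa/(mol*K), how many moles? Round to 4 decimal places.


PV = nRT, solve for n = PV / (RT).
PV = 181 * 34.59 = 6260.79
RT = 8.314 * 318 = 2643.852
n = 6260.79 / 2643.852
n = 2.36805615 mol, rounded to 4 dp:

2.3681 mol


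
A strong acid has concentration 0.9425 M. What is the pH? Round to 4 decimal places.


A strong acid dissociates completely, so [H+] equals the given concentration.
pH = -log10([H+]) = -log10(0.9425)
pH = 0.02571864, rounded to 4 dp:

0.0257


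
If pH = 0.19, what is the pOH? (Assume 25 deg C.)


At 25 deg C, pH + pOH = 14.
pOH = 14 - pH = 14 - 0.19
pOH = 13.81:

13.81


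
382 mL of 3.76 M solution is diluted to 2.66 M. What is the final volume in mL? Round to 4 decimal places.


Dilution: M1*V1 = M2*V2, solve for V2.
V2 = M1*V1 / M2
V2 = 3.76 * 382 / 2.66
V2 = 1436.32 / 2.66
V2 = 539.96992481 mL, rounded to 4 dp:

539.9699 mL


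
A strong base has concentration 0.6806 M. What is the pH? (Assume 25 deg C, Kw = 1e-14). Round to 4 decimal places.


A strong base dissociates completely, so [OH-] equals the given concentration.
pOH = -log10([OH-]) = -log10(0.6806) = 0.167108
pH = 14 - pOH = 14 - 0.167108
pH = 13.832892, rounded to 4 dp:

13.8329


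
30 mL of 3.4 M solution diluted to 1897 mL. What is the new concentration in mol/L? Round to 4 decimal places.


Dilution: M1*V1 = M2*V2, solve for M2.
M2 = M1*V1 / V2
M2 = 3.4 * 30 / 1897
M2 = 102.0 / 1897
M2 = 0.05376911 mol/L, rounded to 4 dp:

0.0538 mol/L


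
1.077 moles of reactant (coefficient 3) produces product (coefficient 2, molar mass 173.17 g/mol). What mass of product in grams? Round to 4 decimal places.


Use the coefficient ratio to convert reactant moles to product moles, then multiply by the product's molar mass.
moles_P = moles_R * (coeff_P / coeff_R) = 1.077 * (2/3) = 0.718
mass_P = moles_P * M_P = 0.718 * 173.17
mass_P = 124.33606 g, rounded to 4 dp:

124.3361 g


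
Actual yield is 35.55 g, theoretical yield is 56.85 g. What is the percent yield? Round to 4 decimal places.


% yield = 100 * actual / theoretical
% yield = 100 * 35.55 / 56.85
% yield = 62.53298153 %, rounded to 4 dp:

62.5330 %


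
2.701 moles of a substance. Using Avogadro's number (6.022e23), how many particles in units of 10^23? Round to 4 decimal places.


N = n * NA, then divide by 1e23 for the requested units.
N / 1e23 = n * 6.022
N / 1e23 = 2.701 * 6.022
N / 1e23 = 16.265422, rounded to 4 dp:

16.2654


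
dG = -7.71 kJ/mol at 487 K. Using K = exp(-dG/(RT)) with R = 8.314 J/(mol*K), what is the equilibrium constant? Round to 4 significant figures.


dG is in kJ/mol; multiply by 1000 to match R in J/(mol*K).
RT = 8.314 * 487 = 4048.918 J/mol
exponent = -dG*1000 / (RT) = -(-7.71*1000) / 4048.918 = 1.90421243
K = exp(1.90421243)
K = 6.7141177, rounded to 4 significant figures:

6.714


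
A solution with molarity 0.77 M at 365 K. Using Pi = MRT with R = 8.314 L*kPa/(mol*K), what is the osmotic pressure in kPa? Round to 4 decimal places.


Osmotic pressure (van't Hoff): Pi = M*R*T.
RT = 8.314 * 365 = 3034.61
Pi = 0.77 * 3034.61
Pi = 2336.6497 kPa, rounded to 4 dp:

2336.6497 kPa


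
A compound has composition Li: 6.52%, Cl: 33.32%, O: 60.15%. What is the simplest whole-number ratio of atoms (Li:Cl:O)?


Assume 100 g of compound, divide each mass% by atomic mass to get moles, then normalize by the smallest to get a raw atom ratio.
Moles per 100 g: Li: 6.52/6.941 = 0.9393, Cl: 33.32/35.453 = 0.9398, O: 60.15/15.999 = 3.7596
Raw ratio (divide by min = 0.9393): Li: 1.0, Cl: 1.001, O: 4.002
Multiply by 1 to clear fractions: Li: 1.0 ~= 1, Cl: 1.001 ~= 1, O: 4.002 ~= 4
Reduce by GCD to get the simplest whole-number ratio:

1:1:4
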